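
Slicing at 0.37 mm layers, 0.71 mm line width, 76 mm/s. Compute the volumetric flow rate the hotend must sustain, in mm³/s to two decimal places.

A = 0.37 × 0.71, so 0.2627 mm².
Q = v·A = 76 × 0.2627 = 19.97 mm³/s.

19.97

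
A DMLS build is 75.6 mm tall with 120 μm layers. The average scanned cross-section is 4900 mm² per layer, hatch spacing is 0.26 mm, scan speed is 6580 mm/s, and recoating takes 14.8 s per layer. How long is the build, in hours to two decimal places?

Number of layers: 75.6 / 0.12 → 630 (rounded up).
Per-layer scan distance = 4900 / 0.26 = 18846.2 mm.
Laser time per layer = 18846.2 / 6580 = 2.8642 s.
Layer cycle = 2.8642 + 14.8 = 17.6642 s.
Total: 630 × 17.6642 s = 11128.446 s → 3.09 hours.

3.09 hours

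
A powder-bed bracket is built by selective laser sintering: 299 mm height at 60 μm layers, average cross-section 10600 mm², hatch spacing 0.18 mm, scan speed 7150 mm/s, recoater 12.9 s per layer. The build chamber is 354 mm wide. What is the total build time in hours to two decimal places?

29.26 hours

Number of layers: 299 / 0.06 → 4984 (rounded up).
Scan path per layer: 10600 / 0.18 → 58888.9 mm.
Per-layer scan time = 58888.9 / 7150, so 8.2362 s.
Per-layer time: 8.2362 + 12.9 → 21.1362 s.
Total: 4984 × 21.1362 s = 105342.8208 s → 29.26 hours.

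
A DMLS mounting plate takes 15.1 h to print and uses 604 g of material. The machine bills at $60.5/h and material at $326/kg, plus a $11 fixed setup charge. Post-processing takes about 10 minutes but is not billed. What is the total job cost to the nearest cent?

$1121.45

Machine-time cost = 60.5 × 15.1 = $913.55.
Feedstock cost = 326 × 604/1000, so $196.904.
Total = 913.55 + 196.904 + 11 = 1121.454 ≈ $1121.45.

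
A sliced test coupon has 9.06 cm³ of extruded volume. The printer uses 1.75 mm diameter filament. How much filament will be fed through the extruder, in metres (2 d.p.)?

3.77 m

A = π r² = π × 0.875² = 2.4053 mm².
L = 9060 mm³ / 2.4053 mm² = 3766.68 mm, i.e. 3.77 m.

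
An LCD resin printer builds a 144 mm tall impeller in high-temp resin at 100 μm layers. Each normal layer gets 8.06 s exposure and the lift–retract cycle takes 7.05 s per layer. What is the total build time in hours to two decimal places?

6.04 hours

Layer count = ceil(144 / 0.1) = 1440.
Cycle time = 8.06 + 7.05, so 15.11 s.
Build time: 1440 × 15.11 s = 21758.4 s, i.e. 6.04 hours.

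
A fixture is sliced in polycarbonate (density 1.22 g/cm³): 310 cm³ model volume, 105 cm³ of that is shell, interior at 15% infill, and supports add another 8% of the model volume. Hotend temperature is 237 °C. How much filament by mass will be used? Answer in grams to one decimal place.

195.9 g

Volume inside the shell: 310 − 105 → 205 cm³.
Deposited infill: 0.15 × 205 → 30.75 cm³.
Support = 0.08 × 310, so 24.8 cm³.
Total extruded: 105 + 30.75 + 24.8 → 160.55 cm³.
Mass = 160.55 × 1.22, so 195.871 g.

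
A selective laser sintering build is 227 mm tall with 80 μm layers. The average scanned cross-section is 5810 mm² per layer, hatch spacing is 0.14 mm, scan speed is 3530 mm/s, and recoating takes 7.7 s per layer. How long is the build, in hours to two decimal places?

Layers = ⌈227/0.08⌉ = 2838.
Scan path per layer = 5810 / 0.14 = 41500 mm.
Scan time per layer: 41500 / 3530 → 11.7564 s.
Per-layer time = 11.7564 + 7.7, so 19.4564 s.
Total: 2838 × 19.4564 s = 55217.2632 s → 15.34 hours.

15.34 hours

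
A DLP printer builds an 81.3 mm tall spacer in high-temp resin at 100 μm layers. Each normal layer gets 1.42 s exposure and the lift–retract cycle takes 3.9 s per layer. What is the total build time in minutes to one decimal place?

72.1 minutes

Number of layers: 81.3 / 0.1 → 813 (rounded up).
Per-layer time = 1.42 + 3.9 = 5.32 s.
Total = 813 × 5.32 = 4325.16 s = 72.1 minutes.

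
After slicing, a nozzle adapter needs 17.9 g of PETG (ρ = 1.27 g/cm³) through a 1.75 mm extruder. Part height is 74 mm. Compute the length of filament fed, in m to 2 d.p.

Extruded volume: 17.9/1.27 = 14.0945 cm³ (14094.5 mm³).
A = π r² = π × 0.875² = 2.4053 mm².
Length = 14094.5 / 2.4053 = 5859.77 mm = 5.86 m.

5.86 m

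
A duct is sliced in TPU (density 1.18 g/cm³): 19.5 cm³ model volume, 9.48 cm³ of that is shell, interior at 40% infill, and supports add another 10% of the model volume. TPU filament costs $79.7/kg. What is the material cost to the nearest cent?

$1.45

Volume inside the shell = 19.5 − 9.48 = 10.02 cm³.
Infill volume = 0.40 × 10.02, so 4.008 cm³.
Support = 0.10 × 19.5, so 1.95 cm³.
Total extruded = 9.48 + 4.008 + 1.95, so 15.438 cm³.
Mass = 15.438 × 1.18, so 18.21684 g.
Cost = 18.21684 g / 1000 × $79.7/kg = $1.45.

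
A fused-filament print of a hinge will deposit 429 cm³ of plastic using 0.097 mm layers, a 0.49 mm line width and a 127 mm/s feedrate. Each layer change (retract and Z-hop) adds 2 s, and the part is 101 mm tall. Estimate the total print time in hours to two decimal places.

20.32 hours

Bead cross-section = 0.097 × 0.49, so 0.04753 mm².
Total extruded path = 429000/0.04753 = 9025878.4 mm.
Print-move time = 9025878.4 / 127, so 71069.9 s.
Layers = ⌈101/0.097⌉ = 1042.
Non-print overhead = 1042 × 2 = 2084 s.
Total = 71069.9 + 2084 = 73153.9 s = 20.32 hours.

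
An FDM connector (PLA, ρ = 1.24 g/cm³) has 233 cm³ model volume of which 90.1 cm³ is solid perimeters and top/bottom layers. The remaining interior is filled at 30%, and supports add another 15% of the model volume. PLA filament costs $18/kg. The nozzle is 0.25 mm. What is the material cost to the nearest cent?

$3.75

Volume inside the shell = 233 − 90.1 = 142.9 cm³.
Infill volume: 0.30 × 142.9 → 42.87 cm³.
Support: 0.15 × 233 → 34.95 cm³.
Deposited volume: 90.1 + 42.87 + 34.95 → 167.92 cm³.
Mass = 167.92 × 1.24 = 208.2208 g.
Cost = 208.2208 g / 1000 × $18/kg = $3.75.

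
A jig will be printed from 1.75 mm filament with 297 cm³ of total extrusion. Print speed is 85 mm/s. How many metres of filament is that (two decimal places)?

123.48 m

A = π r² = π × 0.875² = 2.4053 mm².
Length = 297 cm³ / 2.4053 mm² = 297000 / 2.4053 = 123477.32 mm = 123.48 m.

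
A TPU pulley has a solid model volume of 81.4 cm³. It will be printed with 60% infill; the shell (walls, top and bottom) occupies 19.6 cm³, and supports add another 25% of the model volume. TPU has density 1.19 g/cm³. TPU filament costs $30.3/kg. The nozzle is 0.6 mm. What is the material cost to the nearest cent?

$2.78

Interior volume: 81.4 − 19.6 → 61.8 cm³.
Infill volume = 0.60 × 61.8 = 37.08 cm³.
Support = 0.25 × 81.4 = 20.35 cm³.
Total printed volume: 19.6 + 37.08 + 20.35 → 77.03 cm³.
Mass = 77.03 × 1.19 = 91.6657 g.
Cost = 91.6657 g / 1000 × $30.3/kg = $2.78.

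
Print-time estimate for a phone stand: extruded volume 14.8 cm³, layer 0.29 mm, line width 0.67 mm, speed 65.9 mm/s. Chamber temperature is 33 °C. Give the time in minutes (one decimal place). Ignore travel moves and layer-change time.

19.3 minutes

Bead cross-section: 0.29 × 0.67 → 0.1943 mm².
Toolpath length = 14.8 cm³ / 0.1943 mm² = 14800 / 0.1943 = 76170.9 mm.
Print-move time: 76170.9 / 65.9 → 1155.9 s.
In the requested units: 1155.9 s = 19.3 minutes.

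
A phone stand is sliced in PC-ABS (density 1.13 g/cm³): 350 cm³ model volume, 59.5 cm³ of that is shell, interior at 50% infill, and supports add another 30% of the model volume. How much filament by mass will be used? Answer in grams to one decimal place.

Interior volume: 350 − 59.5 → 290.5 cm³.
Deposited infill: 0.50 × 290.5 → 145.25 cm³.
Support = 0.30 × 350 = 105 cm³.
Total extruded = 59.5 + 145.25 + 105, so 309.75 cm³.
Mass = 309.75 × 1.13, so 350.0175 g.

350.0 g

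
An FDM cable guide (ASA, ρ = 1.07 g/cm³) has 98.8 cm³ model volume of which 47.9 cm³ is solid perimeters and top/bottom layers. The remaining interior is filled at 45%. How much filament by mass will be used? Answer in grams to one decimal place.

75.8 g

Infill region: 98.8 − 47.9 → 50.9 cm³.
Infill deposited = 0.45 × 50.9 = 22.905 cm³.
Total printed volume = 47.9 + 22.905, so 70.805 cm³.
Mass: 70.805 × 1.07 → 75.76135 g.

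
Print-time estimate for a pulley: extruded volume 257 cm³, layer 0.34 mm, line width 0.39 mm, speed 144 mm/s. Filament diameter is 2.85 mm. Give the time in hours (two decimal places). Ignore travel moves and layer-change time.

Bead cross-section = 0.34 × 0.39, so 0.1326 mm².
Total extruded path = 257000/0.1326 = 1938159.9 mm.
Print-move time: 1938159.9 / 144 → 13459.4 s.
That's 13459.4 s → 3.74 hours.

3.74 hours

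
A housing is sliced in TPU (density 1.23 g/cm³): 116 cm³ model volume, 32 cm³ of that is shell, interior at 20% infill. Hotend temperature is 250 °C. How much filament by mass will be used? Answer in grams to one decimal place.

Volume inside the shell = 116 − 32 = 84 cm³.
Infill deposited = 0.20 × 84, so 16.8 cm³.
Total extruded: 32 + 16.8 → 48.8 cm³.
Mass: 48.8 × 1.23 → 60.024 g.

60.0 g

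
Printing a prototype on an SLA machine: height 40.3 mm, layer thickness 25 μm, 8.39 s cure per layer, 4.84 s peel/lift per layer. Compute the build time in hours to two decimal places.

5.92 hours

Layer count = ceil(40.3 / 0.025) = 1612.
Cycle time = 8.39 + 4.84, so 13.23 s.
Total = 1612 × 13.23 = 21326.76 s = 5.92 hours.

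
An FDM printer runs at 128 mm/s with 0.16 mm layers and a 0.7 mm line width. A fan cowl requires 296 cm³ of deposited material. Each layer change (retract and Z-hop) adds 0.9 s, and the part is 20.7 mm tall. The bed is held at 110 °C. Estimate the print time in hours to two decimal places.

Bead cross-section: 0.16 × 0.7 → 0.112 mm².
Path length: 296000 mm³ / 0.112 mm² → 2642857.1 mm.
Print-move time: 2642857.1 / 128 → 20647.3 s.
Layers = ⌈20.7/0.16⌉ = 130.
Layer-change overhead = 130 × 0.9, so 117 s.
Total = 20647.3 + 117 = 20764.3 s = 5.77 hours.

5.77 hours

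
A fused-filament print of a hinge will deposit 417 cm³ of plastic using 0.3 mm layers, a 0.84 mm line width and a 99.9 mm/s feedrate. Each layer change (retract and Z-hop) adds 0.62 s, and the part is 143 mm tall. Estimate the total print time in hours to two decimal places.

Extrusion cross-section = 0.3 × 0.84, so 0.252 mm².
Toolpath length = 417 cm³ / 0.252 mm² = 417000 / 0.252 = 1654761.9 mm.
Time extruding = 1654761.9 / 99.9, so 16564.2 s.
Layers = ⌈143/0.3⌉ = 477.
Non-print overhead = 477 × 0.62, so 295.74 s.
Total = 16564.2 + 295.74 = 16859.94 s = 4.68 hours.

4.68 hours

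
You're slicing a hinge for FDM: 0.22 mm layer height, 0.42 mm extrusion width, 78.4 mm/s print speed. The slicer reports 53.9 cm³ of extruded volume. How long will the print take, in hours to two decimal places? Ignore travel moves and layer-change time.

2.07 hours

Bead cross-section = 0.22 × 0.42 = 0.0924 mm².
Toolpath length = 53.9 cm³ / 0.0924 mm² = 53900 / 0.0924 = 583333.3 mm.
Time extruding: 583333.3 / 78.4 → 7440.5 s.
7440.5 s = 2.07 hours.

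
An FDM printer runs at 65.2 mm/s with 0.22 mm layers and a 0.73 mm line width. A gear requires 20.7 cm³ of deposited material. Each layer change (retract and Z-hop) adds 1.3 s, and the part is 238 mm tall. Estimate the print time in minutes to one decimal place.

56.4 minutes

Extrusion cross-section: 0.22 × 0.73 → 0.1606 mm².
Total extruded path = 20700/0.1606 = 128891.7 mm.
Time extruding = 128891.7 / 65.2 = 1976.9 s.
Layers = ⌈238/0.22⌉ = 1082.
Non-print overhead = 1082 × 1.3 = 1406.6 s.
Altogether 1976.9 + 1406.6 = 3383.5 s, i.e. 56.4 minutes.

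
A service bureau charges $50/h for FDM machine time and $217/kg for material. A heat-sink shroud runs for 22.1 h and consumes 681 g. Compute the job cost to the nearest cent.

Machine-time cost: 50 × 22.1 → $1105.00.
Feedstock cost = 217 × 681/1000, so $147.777.
Job cost: 1105.00 + 147.777 = 1252.777 ≈ $1252.78.

$1252.78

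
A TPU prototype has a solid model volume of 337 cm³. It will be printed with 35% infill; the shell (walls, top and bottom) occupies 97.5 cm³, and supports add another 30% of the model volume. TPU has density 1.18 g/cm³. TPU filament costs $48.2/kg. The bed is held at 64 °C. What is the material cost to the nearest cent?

Infill region: 337 − 97.5 → 239.5 cm³.
Infill volume: 0.35 × 239.5 → 83.825 cm³.
Support: 0.30 × 337 → 101.1 cm³.
Total extruded: 97.5 + 83.825 + 101.1 → 282.425 cm³.
Mass: 282.425 × 1.18 → 333.2615 g.
At $48.2/kg: 333.2615/1000 × 48.2 = $16.06.

$16.06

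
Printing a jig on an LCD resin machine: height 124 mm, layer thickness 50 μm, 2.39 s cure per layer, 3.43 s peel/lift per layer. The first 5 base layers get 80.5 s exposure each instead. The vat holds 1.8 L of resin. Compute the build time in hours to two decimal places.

4.12 hours

Layers = ⌈124/0.05⌉ = 2480.
Bottom layers = 5 × (80.5 + 3.43) = 419.65 s.
Remaining layers = 2475 × (2.39 + 3.43), so 14404.5 s.
Sum: 419.65 + 14404.5 = 14824.15 s → 4.12 hours.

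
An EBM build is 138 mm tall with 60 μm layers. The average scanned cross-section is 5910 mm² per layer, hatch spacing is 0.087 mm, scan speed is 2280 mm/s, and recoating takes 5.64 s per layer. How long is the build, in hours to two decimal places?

22.64 hours

Number of layers: 138 / 0.06 → 2300 (rounded up).
Hatch length per layer = 5910 / 0.087, so 67931 mm.
Beam time per layer = 67931 / 2280, so 29.7943 s.
Layer cycle = 29.7943 + 5.64 = 35.4343 s.
Total: 2300 × 35.4343 s = 81498.89 s → 22.64 hours.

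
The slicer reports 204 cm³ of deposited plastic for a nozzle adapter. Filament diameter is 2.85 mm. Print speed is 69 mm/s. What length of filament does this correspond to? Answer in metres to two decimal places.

Filament cross-section = π × (2.85/2)² = 6.3794 mm².
L = 204000 mm³ / 6.3794 mm² = 31977.93 mm, i.e. 31.98 m.

31.98 m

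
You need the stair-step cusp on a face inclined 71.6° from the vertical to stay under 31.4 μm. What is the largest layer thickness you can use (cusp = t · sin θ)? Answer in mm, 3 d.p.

t = h_c / sin θ = 0.0314 / 0.9489 = 0.033 mm.

0.033 mm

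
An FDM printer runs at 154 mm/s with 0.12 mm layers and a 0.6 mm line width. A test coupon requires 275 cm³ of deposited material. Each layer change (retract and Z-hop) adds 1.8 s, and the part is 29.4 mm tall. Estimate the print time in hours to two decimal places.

7.01 hours

Bead cross-section = 0.12 × 0.6 = 0.072 mm².
Total extruded path = 275000/0.072 = 3819444.4 mm.
Extrusion time = 3819444.4 / 154 = 24801.6 s.
Layers = ⌈29.4/0.12⌉ = 245.
Z-hop total: 245 × 1.8 → 441 s.
Altogether 24801.6 + 441 = 25242.6 s, i.e. 7.01 hours.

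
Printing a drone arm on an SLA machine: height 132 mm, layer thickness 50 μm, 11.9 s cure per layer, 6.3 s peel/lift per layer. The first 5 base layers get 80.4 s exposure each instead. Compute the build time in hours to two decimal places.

13.44 hours

Number of layers: 132 / 0.05 → 2640 (rounded up).
Burn-in layers = 5 × (80.4 + 6.3), so 433.5 s.
Regular layers: 2635 × (11.9 + 6.3) → 47957 s.
Total = 433.5 + 47957 = 48390.5 s = 13.44 hours.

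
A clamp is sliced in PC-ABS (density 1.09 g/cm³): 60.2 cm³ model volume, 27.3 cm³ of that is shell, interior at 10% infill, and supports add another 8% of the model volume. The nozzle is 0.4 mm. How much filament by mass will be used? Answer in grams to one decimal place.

38.6 g

Volume inside the shell = 60.2 − 27.3, so 32.9 cm³.
Infill volume: 0.10 × 32.9 → 3.29 cm³.
Support: 0.08 × 60.2 → 4.816 cm³.
Total printed volume = 27.3 + 3.29 + 4.816 = 35.406 cm³.
Mass: 35.406 × 1.09 → 38.59254 g.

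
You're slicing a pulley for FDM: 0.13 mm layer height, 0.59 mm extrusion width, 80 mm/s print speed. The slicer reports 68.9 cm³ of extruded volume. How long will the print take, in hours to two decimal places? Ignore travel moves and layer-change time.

Bead cross-section = 0.13 × 0.59, so 0.0767 mm².
Path length: 68900 mm³ / 0.0767 mm² → 898305.1 mm.
Time extruding = 898305.1 / 80 = 11228.8 s.
11228.8 s = 3.12 hours.

3.12 hours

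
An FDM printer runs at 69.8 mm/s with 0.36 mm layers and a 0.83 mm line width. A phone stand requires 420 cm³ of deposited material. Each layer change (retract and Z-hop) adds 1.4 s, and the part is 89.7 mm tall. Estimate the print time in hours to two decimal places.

5.69 hours

Extrusion cross-section = 0.36 × 0.83 = 0.2988 mm².
Path length: 420000 mm³ / 0.2988 mm² → 1405622.5 mm.
Print-move time = 1405622.5 / 69.8, so 20137.9 s.
Number of layers: 89.7 / 0.36 → 250 (rounded up).
Layer-change overhead = 250 × 1.4 = 350 s.
Altogether 20137.9 + 350 = 20487.9 s, i.e. 5.69 hours.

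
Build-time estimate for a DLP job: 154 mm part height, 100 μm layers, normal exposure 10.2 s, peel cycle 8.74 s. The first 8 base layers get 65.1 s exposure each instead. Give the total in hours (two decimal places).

Number of layers: 154 / 0.1 → 1540 (rounded up).
Bottom layers: 8 × (65.1 + 8.74) → 590.72 s.
Normal layers = 1532 × (10.2 + 8.74) = 29016.08 s.
Sum: 590.72 + 29016.08 = 29606.8 s → 8.22 hours.

8.22 hours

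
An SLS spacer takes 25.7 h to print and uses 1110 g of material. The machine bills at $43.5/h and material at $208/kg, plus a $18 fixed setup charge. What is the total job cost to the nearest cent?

$1366.83

Machine cost: 43.5 × 25.7 → $1117.95.
Material charge = 208 × 1110/1000 = $230.88.
Adding setup: 1117.95 + 230.88 + 18 → $1366.83.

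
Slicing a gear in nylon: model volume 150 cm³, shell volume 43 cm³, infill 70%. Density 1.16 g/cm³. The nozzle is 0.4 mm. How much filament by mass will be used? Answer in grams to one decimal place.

136.8 g

Volume inside the shell = 150 − 43 = 107 cm³.
Infill deposited = 0.70 × 107, so 74.9 cm³.
Total printed volume = 43 + 74.9, so 117.9 cm³.
Mass: 117.9 × 1.16 → 136.764 g.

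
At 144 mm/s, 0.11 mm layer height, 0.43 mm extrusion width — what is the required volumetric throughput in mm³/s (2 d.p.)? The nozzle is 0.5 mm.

Extrusion cross-section: 0.11 × 0.43 → 0.0473 mm².
Volumetric flow = 144 × 0.0473 = 6.81 mm³/s.

6.81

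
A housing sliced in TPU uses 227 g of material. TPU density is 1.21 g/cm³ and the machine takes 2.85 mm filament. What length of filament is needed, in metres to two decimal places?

Volume = 227 g / 1.21 g·cm⁻³ = 187.6033 cm³ = 187603.3 mm³.
Cross-section of 2.85 mm filament: π·(2.85/2)² = 6.3794 mm².
Length = 187603.3 / 6.3794 = 29407.67 mm = 29.41 m.

29.41 m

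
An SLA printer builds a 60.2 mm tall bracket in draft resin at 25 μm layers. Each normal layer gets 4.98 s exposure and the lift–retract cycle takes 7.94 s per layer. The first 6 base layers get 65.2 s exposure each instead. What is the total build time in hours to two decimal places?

8.74 hours

Number of layers: 60.2 / 0.025 → 2408 (rounded up).
Bottom layers = 6 × (65.2 + 7.94) = 438.84 s.
Normal layers = 2402 × (4.98 + 7.94), so 31033.84 s.
Total = 438.84 + 31033.84 = 31472.68 s = 8.74 hours.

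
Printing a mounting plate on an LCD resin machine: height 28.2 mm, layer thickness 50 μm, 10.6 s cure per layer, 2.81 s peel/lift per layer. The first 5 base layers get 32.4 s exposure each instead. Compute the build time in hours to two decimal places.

2.13 hours

Layer count = ceil(28.2 / 0.05) = 564.
Base layers = 5 × (32.4 + 2.81), so 176.05 s.
Regular layers = 559 × (10.6 + 2.81) = 7496.19 s.
Sum: 176.05 + 7496.19 = 7672.24 s → 2.13 hours.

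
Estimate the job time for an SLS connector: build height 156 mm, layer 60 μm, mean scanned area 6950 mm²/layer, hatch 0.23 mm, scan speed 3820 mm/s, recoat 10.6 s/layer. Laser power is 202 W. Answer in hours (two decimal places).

Layer count = ceil(156 / 0.06) = 2600.
Per-layer scan distance = 6950 / 0.23 = 30217.4 mm.
Per-layer scan time = 30217.4 / 3820, so 7.9103 s.
Layer cycle = 7.9103 + 10.6 = 18.5103 s.
Build time = 2600 × 18.5103 = 48126.78 s = 13.37 hours.

13.37 hours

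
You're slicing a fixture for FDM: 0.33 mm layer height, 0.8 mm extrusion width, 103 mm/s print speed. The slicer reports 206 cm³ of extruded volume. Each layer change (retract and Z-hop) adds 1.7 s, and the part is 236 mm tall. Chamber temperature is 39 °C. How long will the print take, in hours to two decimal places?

2.44 hours

Bead cross-section = 0.33 × 0.8, so 0.264 mm².
Total extruded path = 206000/0.264 = 780303 mm.
Print-move time = 780303 / 103 = 7575.8 s.
Number of layers: 236 / 0.33 → 716 (rounded up).
Z-hop total = 716 × 1.7, so 1217.2 s.
Total = 7575.8 + 1217.2 = 8793 s = 2.44 hours.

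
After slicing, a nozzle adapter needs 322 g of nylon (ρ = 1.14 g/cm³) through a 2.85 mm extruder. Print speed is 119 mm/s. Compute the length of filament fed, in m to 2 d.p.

44.28 m

Extruded volume: 322/1.14 = 282.4561 cm³ (282456.1 mm³).
Cross-section of 2.85 mm filament: π·(2.85/2)² = 6.3794 mm².
Length = 282456.1 / 6.3794 = 44276.28 mm = 44.28 m.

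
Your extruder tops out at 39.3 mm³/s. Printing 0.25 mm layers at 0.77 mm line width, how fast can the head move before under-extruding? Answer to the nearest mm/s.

204 mm/s

Extrusion cross-section = 0.25 × 0.77, so 0.1925 mm².
v_max = Q/A = 39.3/0.1925 = 204.16 mm/s → 204 mm/s.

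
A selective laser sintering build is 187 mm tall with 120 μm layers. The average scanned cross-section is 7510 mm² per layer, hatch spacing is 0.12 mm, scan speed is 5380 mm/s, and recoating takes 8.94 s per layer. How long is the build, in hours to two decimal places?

8.91 hours

Layer count = ceil(187 / 0.12) = 1559.
Per-layer scan distance: 7510 / 0.12 → 62583.3 mm.
Laser time per layer: 62583.3 / 5380 → 11.6326 s.
Time per layer = 11.6326 + 8.94, so 20.5726 s.
Build time = 1559 × 20.5726 = 32072.6834 s = 8.91 hours.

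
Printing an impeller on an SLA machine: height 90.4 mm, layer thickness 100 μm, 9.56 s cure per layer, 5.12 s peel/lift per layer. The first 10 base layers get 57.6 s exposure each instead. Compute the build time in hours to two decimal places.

Number of layers: 90.4 / 0.1 → 904 (rounded up).
Burn-in layers = 10 × (57.6 + 5.12), so 627.2 s.
Normal layers = 894 × (9.56 + 5.12) = 13123.92 s.
Sum: 627.2 + 13123.92 = 13751.12 s → 3.82 hours.

3.82 hours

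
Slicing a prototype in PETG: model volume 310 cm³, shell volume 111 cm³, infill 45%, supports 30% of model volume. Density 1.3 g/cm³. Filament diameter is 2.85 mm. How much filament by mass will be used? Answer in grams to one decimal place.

381.6 g

Volume inside the shell: 310 − 111 → 199 cm³.
Infill volume: 0.45 × 199 → 89.55 cm³.
Support: 0.30 × 310 → 93 cm³.
Deposited volume = 111 + 89.55 + 93, so 293.55 cm³.
Mass = 293.55 × 1.3 = 381.615 g.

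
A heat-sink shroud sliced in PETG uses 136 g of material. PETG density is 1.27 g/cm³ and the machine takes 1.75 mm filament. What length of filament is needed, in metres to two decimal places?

44.52 m

Extruded volume: 136/1.27 = 107.0866 cm³ (107086.6 mm³).
Filament cross-section = π × (1.75/2)² = 2.4053 mm².
Length = 107086.6 / 2.4053 = 44521.1 mm = 44.52 m.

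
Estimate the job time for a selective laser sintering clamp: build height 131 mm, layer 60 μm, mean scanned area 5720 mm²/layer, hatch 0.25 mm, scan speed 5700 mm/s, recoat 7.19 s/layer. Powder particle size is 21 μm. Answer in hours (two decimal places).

6.80 hours

Number of layers: 131 / 0.06 → 2184 (rounded up).
Scan path per layer: 5720 / 0.25 → 22880 mm.
Per-layer scan time: 22880 / 5700 → 4.014 s.
Per-layer time: 4.014 + 7.19 → 11.204 s.
2184 layers × 11.204 s/layer = 24469.536 s, i.e. 6.80 hours.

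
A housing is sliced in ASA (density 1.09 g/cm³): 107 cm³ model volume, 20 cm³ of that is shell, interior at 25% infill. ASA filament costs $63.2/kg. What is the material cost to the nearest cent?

Interior volume = 107 − 20, so 87 cm³.
Infill deposited = 0.25 × 87 = 21.75 cm³.
Deposited volume: 20 + 21.75 → 41.75 cm³.
Mass: 41.75 × 1.09 → 45.5075 g.
At $63.2/kg: 45.5075/1000 × 63.2 = $2.88.

$2.88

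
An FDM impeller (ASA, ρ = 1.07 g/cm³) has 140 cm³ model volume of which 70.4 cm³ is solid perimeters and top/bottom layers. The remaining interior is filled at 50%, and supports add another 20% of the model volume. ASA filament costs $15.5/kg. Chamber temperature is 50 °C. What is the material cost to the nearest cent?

$2.21

Volume inside the shell = 140 − 70.4, so 69.6 cm³.
Infill volume: 0.50 × 69.6 → 34.8 cm³.
Support: 0.20 × 140 → 28 cm³.
Total printed volume = 70.4 + 34.8 + 28 = 133.2 cm³.
Mass = 133.2 × 1.07 = 142.524 g.
At $15.5/kg: 142.524/1000 × 15.5 = $2.21.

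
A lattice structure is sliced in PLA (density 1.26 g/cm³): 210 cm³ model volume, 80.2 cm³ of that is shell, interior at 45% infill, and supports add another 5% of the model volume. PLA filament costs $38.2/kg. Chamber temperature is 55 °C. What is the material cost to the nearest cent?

$7.18

Interior volume: 210 − 80.2 → 129.8 cm³.
Infill deposited: 0.45 × 129.8 → 58.41 cm³.
Support: 0.05 × 210 → 10.5 cm³.
Deposited volume = 80.2 + 58.41 + 10.5, so 149.11 cm³.
Mass: 149.11 × 1.26 → 187.8786 g.
At $38.2/kg: 187.8786/1000 × 38.2 = $7.18.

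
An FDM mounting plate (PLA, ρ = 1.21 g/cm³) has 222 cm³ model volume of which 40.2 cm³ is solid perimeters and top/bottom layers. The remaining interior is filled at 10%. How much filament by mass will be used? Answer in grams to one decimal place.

70.6 g

Interior volume = 222 − 40.2 = 181.8 cm³.
Infill deposited = 0.10 × 181.8, so 18.18 cm³.
Deposited volume: 40.2 + 18.18 → 58.38 cm³.
Mass = 58.38 × 1.21, so 70.6398 g.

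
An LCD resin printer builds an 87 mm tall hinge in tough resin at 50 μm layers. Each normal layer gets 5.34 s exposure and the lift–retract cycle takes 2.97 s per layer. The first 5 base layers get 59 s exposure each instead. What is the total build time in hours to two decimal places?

Number of layers: 87 / 0.05 → 1740 (rounded up).
Bottom layers: 5 × (59 + 2.97) → 309.85 s.
Remaining layers: 1735 × (5.34 + 2.97) → 14417.85 s.
Total = 309.85 + 14417.85 = 14727.7 s = 4.09 hours.

4.09 hours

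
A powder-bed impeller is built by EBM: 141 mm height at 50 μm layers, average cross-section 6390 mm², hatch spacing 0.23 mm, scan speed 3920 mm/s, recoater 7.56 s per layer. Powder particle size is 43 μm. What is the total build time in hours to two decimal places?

Layer count = ceil(141 / 0.05) = 2820.
Scan path per layer: 6390 / 0.23 → 27782.6 mm.
Beam time per layer = 27782.6 / 3920 = 7.0874 s.
Layer cycle: 7.0874 + 7.56 → 14.6474 s.
2820 layers × 14.6474 s/layer = 41305.668 s, i.e. 11.47 hours.

11.47 hours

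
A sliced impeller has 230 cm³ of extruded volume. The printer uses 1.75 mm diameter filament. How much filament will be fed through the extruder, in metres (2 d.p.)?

Filament cross-section = π × (1.75/2)² = 2.4053 mm².
Length = 230 cm³ / 2.4053 mm² = 230000 / 2.4053 = 95622.17 mm = 95.62 m.

95.62 m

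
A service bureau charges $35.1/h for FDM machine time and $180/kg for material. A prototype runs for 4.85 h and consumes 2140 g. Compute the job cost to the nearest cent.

$555.44

Time charge = 35.1 × 4.85, so $170.235.
Material charge: 180 × 2140/1000 → $385.20.
Total = 170.235 + 385.20 = 555.435 ≈ $555.44.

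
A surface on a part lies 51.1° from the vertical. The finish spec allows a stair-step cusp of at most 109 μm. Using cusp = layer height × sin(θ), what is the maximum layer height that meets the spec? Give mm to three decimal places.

t = h_c / sin θ = 0.109 / 0.7782 = 0.140 mm.

0.140 mm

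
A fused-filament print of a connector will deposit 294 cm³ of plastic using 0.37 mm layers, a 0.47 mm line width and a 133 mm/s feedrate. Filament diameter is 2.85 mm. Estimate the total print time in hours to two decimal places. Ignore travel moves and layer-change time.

Line area = 0.37 × 0.47 = 0.1739 mm².
Total extruded path = 294000/0.1739 = 1690626.8 mm.
Extrusion time = 1690626.8 / 133, so 12711.5 s.
In the requested units: 12711.5 s = 3.53 hours.

3.53 hours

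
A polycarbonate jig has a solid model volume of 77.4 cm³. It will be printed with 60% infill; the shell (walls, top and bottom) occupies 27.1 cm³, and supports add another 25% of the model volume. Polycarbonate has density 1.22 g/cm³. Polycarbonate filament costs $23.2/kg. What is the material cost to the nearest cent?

Interior volume = 77.4 − 27.1, so 50.3 cm³.
Infill volume = 0.60 × 50.3, so 30.18 cm³.
Support: 0.25 × 77.4 → 19.35 cm³.
Deposited volume = 27.1 + 30.18 + 19.35, so 76.63 cm³.
Mass: 76.63 × 1.22 → 93.4886 g.
At $23.2/kg: 93.4886/1000 × 23.2 = $2.17.

$2.17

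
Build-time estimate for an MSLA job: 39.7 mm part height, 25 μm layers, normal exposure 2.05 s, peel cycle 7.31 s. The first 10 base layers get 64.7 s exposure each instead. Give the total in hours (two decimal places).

Layer count = ceil(39.7 / 0.025) = 1588.
Bottom layers = 10 × (64.7 + 7.31) = 720.1 s.
Remaining layers = 1578 × (2.05 + 7.31) = 14770.08 s.
Sum: 720.1 + 14770.08 = 15490.18 s → 4.30 hours.

4.30 hours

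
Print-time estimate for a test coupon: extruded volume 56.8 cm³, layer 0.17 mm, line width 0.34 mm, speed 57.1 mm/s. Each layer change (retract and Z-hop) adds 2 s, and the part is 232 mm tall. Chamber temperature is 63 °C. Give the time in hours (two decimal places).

Bead cross-section = 0.17 × 0.34, so 0.0578 mm².
Total extruded path = 56800/0.0578 = 982699 mm.
Print-move time = 982699 / 57.1, so 17210.1 s.
Number of layers: 232 / 0.17 → 1365 (rounded up).
Layer-change overhead = 1365 × 2 = 2730 s.
Total = 17210.1 + 2730 = 19940.1 s = 5.54 hours.

5.54 hours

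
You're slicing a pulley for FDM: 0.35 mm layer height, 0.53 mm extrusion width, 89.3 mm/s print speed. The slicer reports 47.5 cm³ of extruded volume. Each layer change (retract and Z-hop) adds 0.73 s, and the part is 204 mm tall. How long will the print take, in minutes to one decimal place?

Line area = 0.35 × 0.53, so 0.1855 mm².
Path length: 47500 mm³ / 0.1855 mm² → 256064.7 mm.
Time extruding = 256064.7 / 89.3, so 2867.5 s.
Layers = ⌈204/0.35⌉ = 583.
Non-print overhead = 583 × 0.73, so 425.59 s.
Altogether 2867.5 + 425.59 = 3293.09 s, i.e. 54.9 minutes.

54.9 minutes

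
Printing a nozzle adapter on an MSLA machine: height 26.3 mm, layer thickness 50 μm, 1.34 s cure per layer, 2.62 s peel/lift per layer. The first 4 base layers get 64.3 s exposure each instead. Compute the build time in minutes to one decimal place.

38.9 minutes

Layer count = ceil(26.3 / 0.05) = 526.
Base layers: 4 × (64.3 + 2.62) → 267.68 s.
Normal layers = 522 × (1.34 + 2.62), so 2067.12 s.
Total = 267.68 + 2067.12 = 2334.8 s = 38.9 minutes.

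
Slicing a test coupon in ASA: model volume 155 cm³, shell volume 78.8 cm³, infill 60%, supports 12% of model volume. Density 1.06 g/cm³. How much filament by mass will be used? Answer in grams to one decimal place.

Interior volume: 155 − 78.8 → 76.2 cm³.
Deposited infill: 0.60 × 76.2 → 45.72 cm³.
Support = 0.12 × 155 = 18.6 cm³.
Total printed volume = 78.8 + 45.72 + 18.6 = 143.12 cm³.
Mass = 143.12 × 1.06, so 151.7072 g.

151.7 g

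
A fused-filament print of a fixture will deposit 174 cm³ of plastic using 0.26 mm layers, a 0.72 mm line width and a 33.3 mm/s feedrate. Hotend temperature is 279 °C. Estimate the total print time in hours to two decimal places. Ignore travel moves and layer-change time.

Extrusion cross-section = 0.26 × 0.72, so 0.1872 mm².
Total extruded path = 174000/0.1872 = 929487.2 mm.
Time extruding = 929487.2 / 33.3 = 27912.5 s.
27912.5 s = 7.75 hours.

7.75 hours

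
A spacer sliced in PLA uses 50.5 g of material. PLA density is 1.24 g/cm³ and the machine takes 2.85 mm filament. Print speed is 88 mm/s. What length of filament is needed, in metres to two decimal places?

6.38 m

Volume = 50.5 g / 1.24 g·cm⁻³ = 40.7258 cm³ = 40725.8 mm³.
Cross-section of 2.85 mm filament: π·(2.85/2)² = 6.3794 mm².
Length = 40725.8 / 6.3794 = 6383.95 mm = 6.38 m.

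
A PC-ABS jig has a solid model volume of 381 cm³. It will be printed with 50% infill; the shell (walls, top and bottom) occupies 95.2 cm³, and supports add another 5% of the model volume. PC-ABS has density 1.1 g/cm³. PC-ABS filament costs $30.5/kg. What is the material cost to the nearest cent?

$8.63

Interior volume = 381 − 95.2, so 285.8 cm³.
Infill volume: 0.50 × 285.8 → 142.9 cm³.
Support = 0.05 × 381 = 19.05 cm³.
Total printed volume = 95.2 + 142.9 + 19.05 = 257.15 cm³.
Mass = 257.15 × 1.1, so 282.865 g.
Cost = 282.865 g / 1000 × $30.5/kg = $8.63.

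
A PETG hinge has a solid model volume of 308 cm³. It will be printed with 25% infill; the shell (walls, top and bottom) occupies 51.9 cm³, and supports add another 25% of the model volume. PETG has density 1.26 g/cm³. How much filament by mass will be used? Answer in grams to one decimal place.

243.1 g

Volume inside the shell = 308 − 51.9, so 256.1 cm³.
Infill deposited = 0.25 × 256.1 = 64.025 cm³.
Support = 0.25 × 308 = 77 cm³.
Total extruded = 51.9 + 64.025 + 77 = 192.925 cm³.
Mass = 192.925 × 1.26, so 243.0855 g.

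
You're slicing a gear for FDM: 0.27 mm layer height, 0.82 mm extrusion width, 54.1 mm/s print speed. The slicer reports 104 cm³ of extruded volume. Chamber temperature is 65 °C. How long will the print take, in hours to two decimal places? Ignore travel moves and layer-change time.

2.41 hours

Bead cross-section = 0.27 × 0.82 = 0.2214 mm².
Total extruded path = 104000/0.2214 = 469738 mm.
Print-move time = 469738 / 54.1 = 8682.8 s.
8682.8 s = 2.41 hours.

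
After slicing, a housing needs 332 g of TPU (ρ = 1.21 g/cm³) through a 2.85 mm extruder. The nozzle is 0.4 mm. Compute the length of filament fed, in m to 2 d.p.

Volume = 332 g / 1.21 g·cm⁻³ = 274.3802 cm³ = 274380.2 mm³.
Filament cross-section = π × (2.85/2)² = 6.3794 mm².
L = V/A = 274380.2/6.3794 = 43010.35 mm → 43.01 m.

43.01 m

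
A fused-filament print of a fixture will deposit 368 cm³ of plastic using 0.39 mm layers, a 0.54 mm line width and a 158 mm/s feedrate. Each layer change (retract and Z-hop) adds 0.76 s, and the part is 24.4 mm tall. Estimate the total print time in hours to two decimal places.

3.09 hours

Bead cross-section: 0.39 × 0.54 → 0.2106 mm².
Path length: 368000 mm³ / 0.2106 mm² → 1747388.4 mm.
Time extruding = 1747388.4 / 158 = 11059.4 s.
Layer count = ceil(24.4 / 0.39) = 63.
Z-hop total = 63 × 0.76, so 47.88 s.
Total = 11059.4 + 47.88 = 11107.28 s = 3.09 hours.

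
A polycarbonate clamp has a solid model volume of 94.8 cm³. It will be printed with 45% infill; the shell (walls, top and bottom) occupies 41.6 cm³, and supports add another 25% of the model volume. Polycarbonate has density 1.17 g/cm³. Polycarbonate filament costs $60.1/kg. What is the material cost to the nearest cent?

$6.28

Interior volume: 94.8 − 41.6 → 53.2 cm³.
Infill deposited = 0.45 × 53.2 = 23.94 cm³.
Support = 0.25 × 94.8 = 23.7 cm³.
Total extruded: 41.6 + 23.94 + 23.7 → 89.24 cm³.
Mass = 89.24 × 1.17, so 104.4108 g.
Cost = 104.4108 g / 1000 × $60.1/kg = $6.28.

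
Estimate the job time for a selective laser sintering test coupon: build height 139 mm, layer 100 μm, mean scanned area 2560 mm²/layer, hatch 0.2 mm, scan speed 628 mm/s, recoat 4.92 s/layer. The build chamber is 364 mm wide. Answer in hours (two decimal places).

9.77 hours

Layer count = ceil(139 / 0.1) = 1390.
Per-layer scan distance = 2560 / 0.2 = 12800 mm.
Laser time per layer = 12800 / 628, so 20.3822 s.
Time per layer = 20.3822 + 4.92 = 25.3022 s.
1390 layers × 25.3022 s/layer = 35170.058 s, i.e. 9.77 hours.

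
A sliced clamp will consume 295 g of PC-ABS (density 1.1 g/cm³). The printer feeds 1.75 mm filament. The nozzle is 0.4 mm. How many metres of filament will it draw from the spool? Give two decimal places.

111.50 m

Volume = 295 g / 1.1 g·cm⁻³ = 268.1818 cm³ = 268181.8 mm³.
A = π r² = π × 0.875² = 2.4053 mm².
L = V/A = 268181.8/2.4053 = 111496.2 mm → 111.50 m.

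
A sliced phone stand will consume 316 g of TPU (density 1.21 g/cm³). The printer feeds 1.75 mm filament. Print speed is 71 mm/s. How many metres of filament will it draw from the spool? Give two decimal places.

108.58 m

Extruded volume: 316/1.21 = 261.157 cm³ (261157 mm³).
A = π r² = π × 0.875² = 2.4053 mm².
Length = 261157 / 2.4053 = 108575.65 mm = 108.58 m.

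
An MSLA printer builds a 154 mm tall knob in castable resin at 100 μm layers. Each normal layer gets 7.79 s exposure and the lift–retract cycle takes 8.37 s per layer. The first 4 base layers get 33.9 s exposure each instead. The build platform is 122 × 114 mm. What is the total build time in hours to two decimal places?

Layer count = ceil(154 / 0.1) = 1540.
Base layers: 4 × (33.9 + 8.37) → 169.08 s.
Regular layers: 1536 × (7.79 + 8.37) → 24821.76 s.
Total = 169.08 + 24821.76 = 24990.84 s = 6.94 hours.

6.94 hours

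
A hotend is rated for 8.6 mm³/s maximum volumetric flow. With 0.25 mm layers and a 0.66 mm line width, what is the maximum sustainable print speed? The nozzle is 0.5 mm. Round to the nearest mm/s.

Bead cross-section: 0.25 × 0.66 → 0.165 mm².
v_max = Q/A = 8.6/0.165 = 52.12 mm/s → 52 mm/s.

52 mm/s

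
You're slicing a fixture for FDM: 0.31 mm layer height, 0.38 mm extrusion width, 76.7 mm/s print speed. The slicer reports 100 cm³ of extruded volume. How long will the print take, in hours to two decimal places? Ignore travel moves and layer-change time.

Line area = 0.31 × 0.38, so 0.1178 mm².
Total extruded path = 100000/0.1178 = 848896.4 mm.
Print-move time = 848896.4 / 76.7, so 11067.7 s.
That's 11067.7 s → 3.07 hours.

3.07 hours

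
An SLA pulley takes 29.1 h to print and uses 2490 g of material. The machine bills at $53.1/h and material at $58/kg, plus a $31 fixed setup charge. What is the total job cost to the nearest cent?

Machine cost = 53.1 × 29.1, so $1545.21.
Feedstock cost = 58 × 2490/1000, so $144.42.
Total = 1545.21 + 144.42 + 31 = $1720.63.

$1720.63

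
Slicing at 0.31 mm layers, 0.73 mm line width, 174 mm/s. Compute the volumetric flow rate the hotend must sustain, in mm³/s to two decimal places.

39.38

A = 0.31 × 0.73, so 0.2263 mm².
Volumetric flow = 174 × 0.2263 = 39.38 mm³/s.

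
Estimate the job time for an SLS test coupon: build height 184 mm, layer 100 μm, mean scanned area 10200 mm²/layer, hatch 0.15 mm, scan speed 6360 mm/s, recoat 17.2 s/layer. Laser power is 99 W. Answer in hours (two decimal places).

14.26 hours

Layer count = ceil(184 / 0.1) = 1840.
Hatch length per layer = 10200 / 0.15 = 68000 mm.
Per-layer scan time = 68000 / 6360, so 10.6918 s.
Time per layer = 10.6918 + 17.2, so 27.8918 s.
1840 layers × 27.8918 s/layer = 51320.912 s, i.e. 14.26 hours.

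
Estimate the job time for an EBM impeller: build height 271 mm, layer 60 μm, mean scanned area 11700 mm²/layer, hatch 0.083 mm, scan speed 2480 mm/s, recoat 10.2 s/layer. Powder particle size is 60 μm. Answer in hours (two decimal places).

Layer count = ceil(271 / 0.06) = 4517.
Scan path per layer: 11700 / 0.083 → 140963.9 mm.
Scan time per layer = 140963.9 / 2480 = 56.8403 s.
Time per layer = 56.8403 + 10.2 = 67.0403 s.
Build time = 4517 × 67.0403 = 302821.0351 s = 84.12 hours.

84.12 hours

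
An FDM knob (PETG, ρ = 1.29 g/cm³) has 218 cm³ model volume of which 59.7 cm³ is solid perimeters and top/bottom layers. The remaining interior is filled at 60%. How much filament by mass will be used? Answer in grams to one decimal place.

Volume inside the shell = 218 − 59.7 = 158.3 cm³.
Infill deposited: 0.60 × 158.3 → 94.98 cm³.
Deposited volume = 59.7 + 94.98 = 154.68 cm³.
Mass = 154.68 × 1.29 = 199.5372 g.

199.5 g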